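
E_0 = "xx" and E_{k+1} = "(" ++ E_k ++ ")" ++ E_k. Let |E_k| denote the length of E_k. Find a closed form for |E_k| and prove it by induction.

Claim: |E_k| = 2^{k+2} − 2.

Base case: |E_0| = 2, and 2^{0+2} − 2 = 2.
Assume |E_j| = 2^{j+2} − 2.
Then |E_{j+1}| = 1 + |E_j| + 1 + |E_j| = 2|E_j| + 2 = 2(2^{j+2} − 2) + 2 = 2^{j+3} − 4 + 2 = 2^{j+3} − 2.
This completes the inductive step, so |E_k| = 2^{k+2} − 2 for all k ≥ 0.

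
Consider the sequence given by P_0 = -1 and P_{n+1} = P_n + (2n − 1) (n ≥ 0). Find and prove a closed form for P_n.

Claim: P_n = n^2 − 2n − 1.

Base case: P_0 = -1, and 0^2 − 2·0 − 1 = -1.
Assume P_r = r^2 − 2r − 1.
Then P_{r+1} = P_r + (2r − 1) = (r^2 − 2r − 1) + (2r − 1) = r^2 − 2,
and (r+1)^2 − 2·(r+1) − 1 = r^2 − 2.
This completes the inductive step, so P_n = n^2 − 2n − 1 for all n ≥ 0.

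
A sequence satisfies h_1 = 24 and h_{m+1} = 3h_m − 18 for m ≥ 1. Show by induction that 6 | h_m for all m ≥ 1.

Base case: h_1 = 24 = 6·4, so 6 | h_1.
Assume 6 | h_r, so h_r = 6t for some integer t.
Then h_{r+1} = 3h_r − 18 = 3·(6t) − 18 = 6(3t − 3), so 6 | h_{r+1}.
Hence 6 | h_m for every m ≥ 1, by induction.

6 | h_m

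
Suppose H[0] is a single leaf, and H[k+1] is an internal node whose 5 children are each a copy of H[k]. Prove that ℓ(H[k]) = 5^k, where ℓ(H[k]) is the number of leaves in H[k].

Base case: ℓ(H[0]) = 1, and 5^0 = 1.
Assume ℓ(H[m]) = 5^m.
Then ℓ(H[m+1]) = 5·ℓ(H[m]) = 5·5^m = 5^{m+1}.
Hence ℓ(H[k]) = 5^k for every k ≥ 0, by induction.

ℓ(H[k]) = 5^k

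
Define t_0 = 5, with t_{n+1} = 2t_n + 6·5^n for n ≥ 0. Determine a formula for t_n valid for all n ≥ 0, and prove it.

Claim: t_n = 3·2^n + 2·5^n.

Base case: t_0 = 5, and 3·2^0 + 2·5^0 = 3 + 2 = 5.
Assume t_r = 3·2^r + 2·5^r for some r ≥ 0.
Then t_{r+1} = 2t_r + 6·5^r = 2·(3·2^r + 2·5^r) + 6·5^r = 3·2^{r+1} + 4·5^r + 6·5^r = 3·2^{r+1} + 10·5^r = 3·2^{r+1} + 2·5^{r+1}.
This completes the inductive step, so t_n = 3·2^n + 2·5^n for all n ≥ 0.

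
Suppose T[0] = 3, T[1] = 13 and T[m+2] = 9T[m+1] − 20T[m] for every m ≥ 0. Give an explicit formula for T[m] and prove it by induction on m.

Claim: T[m] = 5^m + 2·4^m.

Base cases: T[0] = 3 and 5^0 + 2·4^0 = 3; T[1] = 13 and 5^1 + 2·4^1 = 13.
Assume T[j] = 5^j + 2·4^j for all 0 ≤ j ≤ k, where k ≥ 1.
Then T[k+1] = 9T[k] − 20T[k−1] = 9·(5^k + 2·4^k) − 20·(5^{k−1} + 2·4^{k−1}) = (9·5 − 20)5^{k−1} + 2·(9·4 − 20)4^{k−1} = 25·5^{k−1} + 32·4^{k−1} = 5^{k+1} + 2·4^{k+1}.
By strong induction, T[m] = 5^m + 2·4^m for all m ≥ 0.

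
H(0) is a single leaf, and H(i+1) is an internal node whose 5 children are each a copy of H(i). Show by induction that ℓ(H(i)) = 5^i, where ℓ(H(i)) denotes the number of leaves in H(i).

Base case: ℓ(H(0)) = 1, and 5^0 = 1.
Assume ℓ(H(m)) = 5^m.
Then ℓ(H(m+1)) = 5·ℓ(H(m)) = 5·5^m = 5^{m+1}.
By induction, ℓ(H(i)) = 5^i for all i ≥ 0.

ℓ(H(i)) = 5^i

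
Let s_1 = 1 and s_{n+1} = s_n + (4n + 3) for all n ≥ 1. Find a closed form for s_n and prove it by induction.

Claim: s_n = 2n^2 + n − 2.

Base case: s_1 = 1, and 2·1^2 + 1 − 2 = 1.
Assume s_m = 2m^2 + m − 2.
Then s_{m+1} = s_m + (4m + 3) = (2m^2 + m − 2) + (4m + 3) = 2m^2 + 5m + 1,
and 2·(m+1)^2 + (m+1) − 2 = 2m^2 + 5m + 1.
Hence s_n = 2n^2 + n − 2 for every n ≥ 1, by induction.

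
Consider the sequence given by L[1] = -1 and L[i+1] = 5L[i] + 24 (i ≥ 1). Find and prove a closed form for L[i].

Claim: L[i] = 5^i − 6.

Base case: L[1] = -1, and 5^1 − 6 = 5 − 6 = -1.
Assume L[k] = 5^k − 6 for some k ≥ 1.
Then L[k+1] = 5L[k] + 24 = 5·(5^k − 6) + 24 = 5^{k+1} − 30 + 24 = 5^{k+1} − 6.
This completes the inductive step, so L[i] = 5^i − 6 for all i ≥ 1.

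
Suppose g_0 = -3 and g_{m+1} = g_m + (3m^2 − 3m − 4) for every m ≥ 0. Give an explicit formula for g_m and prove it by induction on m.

Claim: g_m = m^3 − 3m^2 − 2m − 3.

Base case: g_0 = -3, and 0^3 − 3·0^2 − 2·0 − 3 = -3.
Assume g_k = k^3 − 3k^2 − 2k − 3.
Then g_{k+1} = g_k + (3k^2 − 3k − 4) = (k^3 − 3k^2 − 2k − 3) + (3k^2 − 3k − 4) = k^3 − 5k − 7,
and (k+1)^3 − 3·(k+1)^2 − 2·(k+1) − 3 = k^3 − 5k − 7.
Hence g_m = m^3 − 3m^2 − 2m − 3 for every m ≥ 0, by induction.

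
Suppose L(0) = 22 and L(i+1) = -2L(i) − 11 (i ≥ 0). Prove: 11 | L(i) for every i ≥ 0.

Base case: L(0) = 22 = 11·2, so 11 | L(0).
Assume 11 | L(m), so L(m) = 11t for some integer t.
Then L(m+1) = -2L(m) − 11 = -2·(11t) − 11 = 11(-2t − 1), so 11 | L(m+1).
Hence 11 | L(i) for every i ≥ 0, by induction.

11 | L(i)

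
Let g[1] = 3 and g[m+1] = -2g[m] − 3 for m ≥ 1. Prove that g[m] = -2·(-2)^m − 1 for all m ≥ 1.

Base case: g[1] = 3, and -2·(-2)^1 − 1 = 4 − 1 = 3.
Assume g[j] = -2·(-2)^j − 1 for some j ≥ 1.
Then g[j+1] = -2g[j] − 3 = -2·(-2·(-2)^j − 1) − 3 = 4·(-2)^j + 2 − 3 = -2·(-2)^{j+1} − 1.
This completes the inductive step, so g[m] = -2·(-2)^m − 1 for all m ≥ 1.

g[m] = -2·(-2)^m − 1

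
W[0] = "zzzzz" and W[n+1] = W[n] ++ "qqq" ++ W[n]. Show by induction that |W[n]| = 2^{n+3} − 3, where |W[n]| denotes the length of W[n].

Base case: |W[0]| = 5, and 2^{0+3} − 3 = 5.
Assume |W[m]| = 2^{m+3} − 3.
Then |W[m+1]| = |W[m]| + 3 + |W[m]| = 2|W[m]| + 3 = 2(2^{m+3} − 3) + 3 = 2^{m+1+3} − 6 + 3 = 2^{m+1+3} − 3.
By induction, |W[n]| = 2^{n+3} − 3 for all n ≥ 0.

|W[n]| = 2^{n+3} − 3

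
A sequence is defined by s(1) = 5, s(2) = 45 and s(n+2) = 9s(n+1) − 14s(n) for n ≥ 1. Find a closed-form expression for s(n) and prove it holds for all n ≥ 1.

Claim: s(n) = -2^n + 7^n.

Base cases: s(1) = 5 and -2^1 + 7^1 = 5; s(2) = 45 and -2^2 + 7^2 = 45.
Assume s(i) = -2^i + 7^i for all 1 ≤ i ≤ j, where j ≥ 2.
Then s(j+1) = 9s(j) − 14s(j−1) = 9·(-2^j + 7^j) − 14·(-2^{j−1} + 7^{j−1}) = -(9·2 − 14)2^{j−1} + (9·7 − 14)7^{j−1} = -4·2^{j−1} + 49·7^{j−1} = -2^{j+1} + 7^{j+1}.
Hence s(n) = -2^n + 7^n for every n ≥ 1, by strong induction.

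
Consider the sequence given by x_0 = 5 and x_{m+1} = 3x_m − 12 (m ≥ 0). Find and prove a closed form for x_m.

Claim: x_m = -3^m + 6.

Base case: x_0 = 5, and -3^0 + 6 = -1 + 6 = 5.
Assume x_j = -3^j + 6 for some j ≥ 0.
Then x_{j+1} = 3x_j − 12 = 3·(-3^j + 6) − 12 = -3^{j+1} + 18 − 12 = -3^{j+1} + 6.
Hence x_m = -3^m + 6 for every m ≥ 0, by induction.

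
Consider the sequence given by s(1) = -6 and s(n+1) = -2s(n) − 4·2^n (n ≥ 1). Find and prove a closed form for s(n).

Claim: s(n) = 2·(-2)^n − 2^n.

Base case: s(1) = -6, and 2·(-2)^1 − 2^1 = -4 − 2 = -6.
Assume s(r) = 2·(-2)^r − 2^r for some r ≥ 1.
Then s(r+1) = -2s(r) − 4·2^r = -2·(2·(-2)^r − 2^r) − 4·2^r = 2·(-2)^{r+1} + 2·2^r − 4·2^r = 2·(-2)^{r+1} − 2·2^r = 2·(-2)^{r+1} − 2^{r+1}.
This completes the inductive step, so s(n) = 2·(-2)^n − 2^n for all n ≥ 1.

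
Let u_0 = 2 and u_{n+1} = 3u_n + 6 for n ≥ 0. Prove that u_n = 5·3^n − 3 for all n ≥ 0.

Base case: u_0 = 2, and 5·3^0 − 3 = 5 − 3 = 2.
Assume u_j = 5·3^j − 3 for some j ≥ 0.
Then u_{j+1} = 3u_j + 6 = 3·(5·3^j − 3) + 6 = 15·3^j − 9 + 6 = 5·3^{j+1} − 3.
By induction, u_n = 5·3^n − 3 for all n ≥ 0.

u_n = 5·3^n − 3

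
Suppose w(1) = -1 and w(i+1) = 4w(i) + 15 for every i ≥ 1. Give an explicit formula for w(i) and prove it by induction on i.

Claim: w(i) = 4^i − 5.

Base case: w(1) = -1, and 4^1 − 5 = 4 − 5 = -1.
Assume w(k) = 4^k − 5 for some k ≥ 1.
Then w(k+1) = 4w(k) + 15 = 4·(4^k − 5) + 15 = 4^{k+1} − 20 + 15 = 4^{k+1} − 5.
By induction, w(i) = 4^i − 5 for all i ≥ 1.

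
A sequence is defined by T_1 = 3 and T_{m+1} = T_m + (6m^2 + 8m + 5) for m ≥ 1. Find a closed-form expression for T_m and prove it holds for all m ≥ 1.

Claim: T_m = 2m^3 + m^2 + 2m − 2.

Base case: T_1 = 3, and 2·1^3 + 1^2 + 2·1 − 2 = 3.
Assume T_r = 2r^3 + r^2 + 2r − 2.
Then T_{r+1} = T_r + (6r^2 + 8r + 5) = (2r^3 + r^2 + 2r − 2) + (6r^2 + 8r + 5) = 2r^3 + 7r^2 + 10r + 3,
and 2·(r+1)^3 + (r+1)^2 + 2·(r+1) − 2 = 2r^3 + 7r^2 + 10r + 3.
This completes the inductive step, so T_m = 2m^3 + m^2 + 2m − 2 for all m ≥ 1.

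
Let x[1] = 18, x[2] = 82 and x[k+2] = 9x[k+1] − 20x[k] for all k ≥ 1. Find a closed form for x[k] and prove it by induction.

Claim: x[k] = 2·5^k + 2·4^k.

Base cases: x[1] = 18 and 2·5^1 + 2·4^1 = 18; x[2] = 82 and 2·5^2 + 2·4^2 = 82.
Assume x[j] = 2·5^j + 2·4^j for all 1 ≤ j ≤ m, where m ≥ 2.
Then x[m+1] = 9x[m] − 20x[m−1] = 9·(2·5^m + 2·4^m) − 20·(2·5^{m−1} + 2·4^{m−1}) = 2·(9·5 − 20)5^{m−1} + 2·(9·4 − 20)4^{m−1} = 50·5^{m−1} + 32·4^{m−1} = 2·5^{m+1} + 2·4^{m+1}.
So the formula holds for m+1, and by strong induction x[k] = 2·5^k + 2·4^k for all k ≥ 1.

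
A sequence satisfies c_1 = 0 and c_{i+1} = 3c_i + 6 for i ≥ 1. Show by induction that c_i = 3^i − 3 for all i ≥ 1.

Base case: c_1 = 0, and 3^1 − 3 = 3 − 3 = 0.
Assume c_j = 3^j − 3 for some j ≥ 1.
Then c_{j+1} = 3c_j + 6 = 3·(3^j − 3) + 6 = 3^{j+1} − 9 + 6 = 3^{j+1} − 3.
Hence c_i = 3^i − 3 for every i ≥ 1, by induction.

c_i = 3^i − 3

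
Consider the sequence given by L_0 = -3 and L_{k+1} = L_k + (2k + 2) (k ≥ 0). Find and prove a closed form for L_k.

Claim: L_k = k^2 + k − 3.

Base case: L_0 = -3, and 0^2 + 0 − 3 = -3.
Assume L_m = m^2 + m − 3.
Then L_{m+1} = L_m + (2m + 2) = (m^2 + m − 3) + (2m + 2) = m^2 + 3m − 1,
and (m+1)^2 + (m+1) − 3 = m^2 + 3m − 1.
By induction, L_k = k^2 + k − 3 for all k ≥ 0.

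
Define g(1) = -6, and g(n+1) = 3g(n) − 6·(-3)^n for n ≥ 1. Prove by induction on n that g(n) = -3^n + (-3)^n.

Base case: g(1) = -6, and -3^1 + (-3)^1 = -3 − 3 = -6.
Assume g(k) = -3^k + (-3)^k for some k ≥ 1.
Then g(k+1) = 3g(k) − 6·(-3)^k = 3·(-3^k + (-3)^k) − 6·(-3)^k = -3^{k+1} + 3·(-3)^k − 6·(-3)^k = -3^{k+1} − 3·(-3)^k = -3^{k+1} + (-3)^{k+1}.
Hence g(n) = -3^n + (-3)^n for every n ≥ 1, by induction.

g(n) = -3^n + (-3)^n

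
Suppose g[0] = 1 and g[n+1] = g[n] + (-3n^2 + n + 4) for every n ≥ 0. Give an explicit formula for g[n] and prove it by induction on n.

Claim: g[n] = -n^3 + 2n^2 + 3n + 1.

Base case: g[0] = 1, and -0^3 + 2·0^2 + 3·0 + 1 = 1.
Assume g[j] = -j^3 + 2j^2 + 3j + 1.
Then g[j+1] = g[j] + (-3j^2 + j + 4) = (-j^3 + 2j^2 + 3j + 1) + (-3j^2 + j + 4) = -j^3 − j^2 + 4j + 5,
and -(j+1)^3 + 2·(j+1)^2 + 3·(j+1) + 1 = -j^3 − j^2 + 4j + 5.
Hence g[n] = -n^3 + 2n^2 + 3n + 1 for every n ≥ 0, by induction.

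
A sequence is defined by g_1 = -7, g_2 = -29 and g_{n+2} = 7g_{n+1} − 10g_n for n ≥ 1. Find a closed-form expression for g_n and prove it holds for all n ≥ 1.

Claim: g_n = -5^n − 2^n.

Base cases: g_1 = -7 and -5^1 − 2^1 = -7; g_2 = -29 and -5^2 − 2^2 = -29.
Assume g_j = -5^j − 2^j for all 1 ≤ j ≤ k, where k ≥ 2.
Then g_{k+1} = 7g_k − 10g_{k−1} = 7·(-5^k − 2^k) − 10·(-5^{k−1} − 2^{k−1}) = -(7·5 − 10)5^{k−1} − (7·2 − 10)2^{k−1} = -25·5^{k−1} − 4·2^{k−1} = -5^{k+1} − 2^{k+1}.
Hence g_n = -5^n − 2^n for every n ≥ 1, by strong induction.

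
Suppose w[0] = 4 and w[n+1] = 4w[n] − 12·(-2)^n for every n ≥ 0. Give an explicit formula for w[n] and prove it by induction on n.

Claim: w[n] = 2·4^n + 2·(-2)^n.

Base case: w[0] = 4, and 2·4^0 + 2·(-2)^0 = 2 + 2 = 4.
Assume w[k] = 2·4^k + 2·(-2)^k for some k ≥ 0.
Then w[k+1] = 4w[k] − 12·(-2)^k = 4·(2·4^k + 2·(-2)^k) − 12·(-2)^k = 2·4^{k+1} + 8·(-2)^k − 12·(-2)^k = 2·4^{k+1} − 4·(-2)^k = 2·4^{k+1} + 2·(-2)^{k+1}.
This completes the inductive step, so w[n] = 2·4^n + 2·(-2)^n for all n ≥ 0.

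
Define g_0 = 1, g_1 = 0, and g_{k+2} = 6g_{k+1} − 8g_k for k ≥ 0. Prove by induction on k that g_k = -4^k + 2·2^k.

Base cases: g_0 = 1 and -4^0 + 2·2^0 = 1; g_1 = 0 and -4^1 + 2·2^1 = 0.
Assume g_j = -4^j + 2·2^j for all 0 ≤ j ≤ r, where r ≥ 1.
Then g_{r+1} = 6g_r − 8g_{r−1} = 6·(-4^r + 2·2^r) − 8·(-4^{r−1} + 2·2^{r−1}) = -(6·4 − 8)4^{r−1} + 2·(6·2 − 8)2^{r−1} = -16·4^{r−1} + 8·2^{r−1} = -4^{r+1} + 2·2^{r+1}.
This completes the inductive step, so g_k = -4^k + 2·2^k for all k ≥ 0.

g_k = -4^k + 2·2^k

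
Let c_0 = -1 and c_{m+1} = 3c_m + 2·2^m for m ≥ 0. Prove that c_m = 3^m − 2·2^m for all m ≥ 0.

Base case: c_0 = -1, and 3^0 − 2·2^0 = 1 − 2 = -1.
Assume c_j = 3^j − 2·2^j for some j ≥ 0.
Then c_{j+1} = 3c_j + 2·2^j = 3·(3^j − 2·2^j) + 2·2^j = 3^{j+1} − 6·2^j + 2·2^j = 3^{j+1} − 4·2^j = 3^{j+1} − 2·2^{j+1}.
So the formula holds for j+1, and by induction c_m = 3^m − 2·2^m for all m ≥ 0.

c_m = 3^m − 2·2^m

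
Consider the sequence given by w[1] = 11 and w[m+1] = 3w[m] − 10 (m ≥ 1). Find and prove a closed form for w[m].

Claim: w[m] = 2·3^m + 5.

Base case: w[1] = 11, and 2·3^1 + 5 = 6 + 5 = 11.
Assume w[r] = 2·3^r + 5 for some r ≥ 1.
Then w[r+1] = 3w[r] − 10 = 3·(2·3^r + 5) − 10 = 6·3^r + 15 − 10 = 2·3^{r+1} + 5.
So the formula holds for r+1, and by induction w[m] = 2·3^m + 5 for all m ≥ 1.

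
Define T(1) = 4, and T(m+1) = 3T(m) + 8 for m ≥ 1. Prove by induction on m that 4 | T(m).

Base case: T(1) = 4 = 4·1, so 4 | T(1).
Assume 4 | T(j), so T(j) = 4t for some integer t.
Then T(j+1) = 3T(j) + 8 = 3·(4t) + 8 = 4(3t + 2), so 4 | T(j+1).
So the property holds for j+1, and by induction 4 | T(m) for all m ≥ 1.

4 | T(m)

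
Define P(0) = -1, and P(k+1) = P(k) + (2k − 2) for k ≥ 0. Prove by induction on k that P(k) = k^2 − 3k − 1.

Base case: P(0) = -1, and 0^2 − 3·0 − 1 = -1.
Assume P(j) = j^2 − 3j − 1.
Then P(j+1) = P(j) + (2j − 2) = (j^2 − 3j − 1) + (2j − 2) = j^2 − j − 3,
and (j+1)^2 − 3·(j+1) − 1 = j^2 − j − 3.
Hence P(k) = k^2 − 3k − 1 for every k ≥ 0, by induction.

P(k) = k^2 − 3k − 1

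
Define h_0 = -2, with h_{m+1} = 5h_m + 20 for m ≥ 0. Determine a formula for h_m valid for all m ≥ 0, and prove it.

Claim: h_m = 3·5^m − 5.

Base case: h_0 = -2, and 3·5^0 − 5 = 3 − 5 = -2.
Assume h_k = 3·5^k − 5 for some k ≥ 0.
Then h_{k+1} = 5h_k + 20 = 5·(3·5^k − 5) + 20 = 15·5^k − 25 + 20 = 3·5^{k+1} − 5.
Hence h_m = 3·5^m − 5 for every m ≥ 0, by induction.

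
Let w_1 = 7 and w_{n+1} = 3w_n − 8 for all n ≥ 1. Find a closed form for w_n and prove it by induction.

Claim: w_n = 3^n + 4.

Base case: w_1 = 7, and 3^1 + 4 = 3 + 4 = 7.
Assume w_r = 3^r + 4 for some r ≥ 1.
Then w_{r+1} = 3w_r − 8 = 3·(3^r + 4) − 8 = 3^{r+1} + 12 − 8 = 3^{r+1} + 4.
By induction, w_n = 3^n + 4 for all n ≥ 1.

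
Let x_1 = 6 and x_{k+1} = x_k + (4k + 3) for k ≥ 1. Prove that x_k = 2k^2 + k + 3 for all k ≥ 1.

Base case: x_1 = 6, and 2·1^2 + 1 + 3 = 6.
Assume x_m = 2m^2 + m + 3.
Then x_{m+1} = x_m + (4m + 3) = (2m^2 + m + 3) + (4m + 3) = 2m^2 + 5m + 6,
and 2·(m+1)^2 + (m+1) + 3 = 2m^2 + 5m + 6.
By induction, x_k = 2k^2 + k + 3 for all k ≥ 1.

x_k = 2k^2 + k + 3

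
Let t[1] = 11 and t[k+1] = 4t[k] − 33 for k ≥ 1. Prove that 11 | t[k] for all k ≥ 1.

Base case: t[1] = 11 = 11·1, so 11 | t[1].
Assume 11 | t[r], so t[r] = 11s for some integer s.
Then t[r+1] = 4t[r] − 33 = 4·(11s) − 33 = 11(4s − 3), so 11 | t[r+1].
This completes the inductive step, so 11 | t[k] for all k ≥ 1.

11 | t[k]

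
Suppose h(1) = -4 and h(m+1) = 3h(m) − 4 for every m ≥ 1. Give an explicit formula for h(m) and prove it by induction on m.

Claim: h(m) = -2·3^m + 2.

Base case: h(1) = -4, and -2·3^1 + 2 = -6 + 2 = -4.
Assume h(k) = -2·3^k + 2 for some k ≥ 1.
Then h(k+1) = 3h(k) − 4 = 3·(-2·3^k + 2) − 4 = -6·3^k + 6 − 4 = -2·3^{k+1} + 2.
Hence h(m) = -2·3^m + 2 for every m ≥ 1, by induction.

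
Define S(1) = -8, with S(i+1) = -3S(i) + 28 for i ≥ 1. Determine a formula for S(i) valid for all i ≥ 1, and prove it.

Claim: S(i) = 5·(-3)^i + 7.

Base case: S(1) = -8, and 5·(-3)^1 + 7 = -15 + 7 = -8.
Assume S(r) = 5·(-3)^r + 7 for some r ≥ 1.
Then S(r+1) = -3S(r) + 28 = -3·(5·(-3)^r + 7) + 28 = -15·(-3)^r − 21 + 28 = 5·(-3)^{r+1} + 7.
By induction, S(i) = 5·(-3)^i + 7 for all i ≥ 1.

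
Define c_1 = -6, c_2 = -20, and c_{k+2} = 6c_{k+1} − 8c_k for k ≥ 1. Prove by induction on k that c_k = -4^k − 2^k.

Base cases: c_1 = -6 and -4^1 − 2^1 = -6; c_2 = -20 and -4^2 − 2^2 = -20.
Assume c_j = -4^j − 2^j for all 1 ≤ j ≤ r, where r ≥ 2.
Then c_{r+1} = 6c_r − 8c_{r−1} = 6·(-4^r − 2^r) − 8·(-4^{r−1} − 2^{r−1}) = -(6·4 − 8)4^{r−1} − (6·2 − 8)2^{r−1} = -16·4^{r−1} − 4·2^{r−1} = -4^{r+1} − 2^{r+1}.
So the formula holds for r+1, and by strong induction c_k = -4^k − 2^k for all k ≥ 1.

c_k = -4^k − 2^k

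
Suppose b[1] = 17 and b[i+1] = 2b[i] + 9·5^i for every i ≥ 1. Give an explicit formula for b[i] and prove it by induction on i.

Claim: b[i] = 2^i + 3·5^i.

Base case: b[1] = 17, and 2^1 + 3·5^1 = 2 + 15 = 17.
Assume b[m] = 2^m + 3·5^m for some m ≥ 1.
Then b[m+1] = 2b[m] + 9·5^m = 2·(2^m + 3·5^m) + 9·5^m = 2^{m+1} + 6·5^m + 9·5^m = 2^{m+1} + 15·5^m = 2^{m+1} + 3·5^{m+1}.
This completes the inductive step, so b[i] = 2^i + 3·5^i for all i ≥ 1.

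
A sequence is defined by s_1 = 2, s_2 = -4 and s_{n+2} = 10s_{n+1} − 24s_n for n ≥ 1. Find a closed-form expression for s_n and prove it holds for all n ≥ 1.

Claim: s_n = -6^n + 2·4^n.

Base cases: s_1 = 2 and -6^1 + 2·4^1 = 2; s_2 = -4 and -6^2 + 2·4^2 = -4.
Assume s_i = -6^i + 2·4^i for all 1 ≤ i ≤ j, where j ≥ 2.
Then s_{j+1} = 10s_j − 24s_{j−1} = 10·(-6^j + 2·4^j) − 24·(-6^{j−1} + 2·4^{j−1}) = -(10·6 − 24)6^{j−1} + 2·(10·4 − 24)4^{j−1} = -36·6^{j−1} + 32·4^{j−1} = -6^{j+1} + 2·4^{j+1}.
So the formula holds for j+1, and by strong induction s_n = -6^n + 2·4^n for all n ≥ 1.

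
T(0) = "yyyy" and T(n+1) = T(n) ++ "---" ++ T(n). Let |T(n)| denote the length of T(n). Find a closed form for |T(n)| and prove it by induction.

Claim: |T(n)| = 7·2^n − 3.

Base case: |T(0)| = 4, and 7·2^0 − 3 = 4.
Assume |T(r)| = 7·2^r − 3.
Then |T(r+1)| = |T(r)| + 3 + |T(r)| = 2|T(r)| + 3 = 2(7·2^r − 3) + 3 = 7·2^{r+1} − 6 + 3 = 7·2^{r+1} − 3.
By induction, |T(n)| = 7·2^n − 3 for all n ≥ 0.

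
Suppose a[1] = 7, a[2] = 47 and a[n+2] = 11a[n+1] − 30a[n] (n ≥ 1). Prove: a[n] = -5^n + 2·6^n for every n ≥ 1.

Base cases: a[1] = 7 and -5^1 + 2·6^1 = 7; a[2] = 47 and -5^2 + 2·6^2 = 47.
Assume a[j] = -5^j + 2·6^j for all 1 ≤ j ≤ m, where m ≥ 2.
Then a[m+1] = 11a[m] − 30a[m−1] = 11·(-5^m + 2·6^m) − 30·(-5^{m−1} + 2·6^{m−1}) = -(11·5 − 30)5^{m−1} + 2·(11·6 − 30)6^{m−1} = -25·5^{m−1} + 72·6^{m−1} = -5^{m+1} + 2·6^{m+1}.
Hence a[n] = -5^n + 2·6^n for every n ≥ 1, by strong induction.

a[n] = -5^n + 2·6^n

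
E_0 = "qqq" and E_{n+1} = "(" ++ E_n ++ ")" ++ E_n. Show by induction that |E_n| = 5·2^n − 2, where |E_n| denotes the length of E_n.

Base case: |E_0| = 3, and 5·2^0 − 2 = 3.
Assume |E_j| = 5·2^j − 2.
Then |E_{j+1}| = 1 + |E_j| + 1 + |E_j| = 2|E_j| + 2 = 2(5·2^j − 2) + 2 = 5·2^{j+1} − 4 + 2 = 5·2^{j+1} − 2.
Hence |E_n| = 5·2^n − 2 for every n ≥ 0, by induction.

|E_n| = 5·2^n − 2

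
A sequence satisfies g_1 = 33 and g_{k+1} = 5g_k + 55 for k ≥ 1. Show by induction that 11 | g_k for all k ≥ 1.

Base case: g_1 = 33 = 11·3, so 11 | g_1.
Assume 11 | g_r, so g_r = 11t for some integer t.
Then g_{r+1} = 5g_r + 55 = 5·(11t) + 55 = 11(5t + 5), so 11 | g_{r+1}.
By induction, 11 | g_k for all k ≥ 1.

11 | g_k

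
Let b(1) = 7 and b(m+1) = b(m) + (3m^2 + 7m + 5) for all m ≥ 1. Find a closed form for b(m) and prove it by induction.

Claim: b(m) = m^3 + 2m^2 + 2m + 2.

Base case: b(1) = 7, and 1^3 + 2·1^2 + 2·1 + 2 = 7.
Assume b(k) = k^3 + 2k^2 + 2k + 2.
Then b(k+1) = b(k) + (3k^2 + 7k + 5) = (k^3 + 2k^2 + 2k + 2) + (3k^2 + 7k + 5) = k^3 + 5k^2 + 9k + 7,
and (k+1)^3 + 2·(k+1)^2 + 2·(k+1) + 2 = k^3 + 5k^2 + 9k + 7.
Hence b(m) = m^3 + 2m^2 + 2m + 2 for every m ≥ 1, by induction.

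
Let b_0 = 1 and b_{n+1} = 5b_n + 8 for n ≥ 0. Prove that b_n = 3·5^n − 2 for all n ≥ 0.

Base case: b_0 = 1, and 3·5^0 − 2 = 3 − 2 = 1.
Assume b_k = 3·5^k − 2 for some k ≥ 0.
Then b_{k+1} = 5b_k + 8 = 5·(3·5^k − 2) + 8 = 15·5^k − 10 + 8 = 3·5^{k+1} − 2.
Hence b_n = 3·5^n − 2 for every n ≥ 0, by induction.

b_n = 3·5^n − 2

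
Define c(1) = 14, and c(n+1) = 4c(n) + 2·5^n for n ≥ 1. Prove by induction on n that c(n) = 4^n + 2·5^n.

Base case: c(1) = 14, and 4^1 + 2·5^1 = 4 + 10 = 14.
Assume c(j) = 4^j + 2·5^j for some j ≥ 1.
Then c(j+1) = 4c(j) + 2·5^j = 4·(4^j + 2·5^j) + 2·5^j = 4^{j+1} + 8·5^j + 2·5^j = 4^{j+1} + 10·5^j = 4^{j+1} + 2·5^{j+1}.
This completes the inductive step, so c(n) = 4^n + 2·5^n for all n ≥ 1.

c(n) = 4^n + 2·5^n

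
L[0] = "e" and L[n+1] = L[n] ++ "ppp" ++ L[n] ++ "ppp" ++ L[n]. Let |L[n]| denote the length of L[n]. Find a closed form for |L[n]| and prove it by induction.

Claim: |L[n]| = 4·3^n − 3.

Base case: |L[0]| = 1, and 4·3^0 − 3 = 1.
Assume |L[m]| = 4·3^m − 3.
Then |L[m+1]| = 3|L[m]| + 6 = 3(4·3^m − 3) + 6 = 4·3^{m+1} − 9 + 6 = 4·3^{m+1} − 3.
So the formula holds for m+1, and by induction |L[n]| = 4·3^n − 3 for all n ≥ 0.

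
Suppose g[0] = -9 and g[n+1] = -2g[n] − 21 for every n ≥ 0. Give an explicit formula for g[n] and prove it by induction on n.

Claim: g[n] = -2·(-2)^n − 7.

Base case: g[0] = -9, and -2·(-2)^0 − 7 = -2 − 7 = -9.
Assume g[m] = -2·(-2)^m − 7 for some m ≥ 0.
Then g[m+1] = -2g[m] − 21 = -2·(-2·(-2)^m − 7) − 21 = 4·(-2)^m + 14 − 21 = -2·(-2)^{m+1} − 7.
By induction, g[n] = -2·(-2)^n − 7 for all n ≥ 0.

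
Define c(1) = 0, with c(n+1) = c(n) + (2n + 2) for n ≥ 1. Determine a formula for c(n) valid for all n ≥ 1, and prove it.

Claim: c(n) = n^2 + n − 2.

Base case: c(1) = 0, and 1^2 + 1 − 2 = 0.
Assume c(k) = k^2 + k − 2.
Then c(k+1) = c(k) + (2k + 2) = (k^2 + k − 2) + (2k + 2) = k^2 + 3k,
and (k+1)^2 + (k+1) − 2 = k^2 + 3k.
This completes the inductive step, so c(n) = n^2 + n − 2 for all n ≥ 1.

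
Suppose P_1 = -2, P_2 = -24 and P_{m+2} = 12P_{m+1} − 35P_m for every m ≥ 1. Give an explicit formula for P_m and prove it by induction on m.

Claim: P_m = 5^m − 7^m.

Base cases: P_1 = -2 and 5^1 − 7^1 = -2; P_2 = -24 and 5^2 − 7^2 = -24.
Assume P_i = 5^i − 7^i for all 1 ≤ i ≤ j, where j ≥ 2.
Then P_{j+1} = 12P_j − 35P_{j−1} = 12·(5^j − 7^j) − 35·(5^{j−1} − 7^{j−1}) = (12·5 − 35)5^{j−1} − (12·7 − 35)7^{j−1} = 25·5^{j−1} − 49·7^{j−1} = 5^{j+1} − 7^{j+1}.
Hence P_m = 5^m − 7^m for every m ≥ 1, by strong induction.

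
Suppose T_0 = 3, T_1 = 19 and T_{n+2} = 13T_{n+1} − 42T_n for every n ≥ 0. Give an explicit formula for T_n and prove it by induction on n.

Claim: T_n = 2·6^n + 7^n.

Base cases: T_0 = 3 and 2·6^0 + 7^0 = 3; T_1 = 19 and 2·6^1 + 7^1 = 19.
Assume T_i = 2·6^i + 7^i for all 0 ≤ i ≤ j, where j ≥ 1.
Then T_{j+1} = 13T_j − 42T_{j−1} = 13·(2·6^j + 7^j) − 42·(2·6^{j−1} + 7^{j−1}) = 2·(13·6 − 42)6^{j−1} + (13·7 − 42)7^{j−1} = 72·6^{j−1} + 49·7^{j−1} = 2·6^{j+1} + 7^{j+1}.
This completes the inductive step, so T_n = 2·6^n + 7^n for all n ≥ 0.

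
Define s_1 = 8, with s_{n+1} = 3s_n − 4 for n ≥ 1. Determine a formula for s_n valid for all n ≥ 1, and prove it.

Claim: s_n = 2·3^n + 2.

Base case: s_1 = 8, and 2·3^1 + 2 = 6 + 2 = 8.
Assume s_m = 2·3^m + 2 for some m ≥ 1.
Then s_{m+1} = 3s_m − 4 = 3·(2·3^m + 2) − 4 = 6·3^m + 6 − 4 = 2·3^{m+1} + 2.
This completes the inductive step, so s_n = 2·3^n + 2 for all n ≥ 1.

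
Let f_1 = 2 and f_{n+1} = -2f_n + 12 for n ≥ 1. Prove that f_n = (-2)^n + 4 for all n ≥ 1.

Base case: f_1 = 2, and (-2)^1 + 4 = -2 + 4 = 2.
Assume f_r = (-2)^r + 4 for some r ≥ 1.
Then f_{r+1} = -2f_r + 12 = -2·((-2)^r + 4) + 12 = -2·(-2)^r − 8 + 12 = (-2)^{r+1} + 4.
This completes the inductive step, so f_n = (-2)^n + 4 for all n ≥ 1.

f_n = (-2)^n + 4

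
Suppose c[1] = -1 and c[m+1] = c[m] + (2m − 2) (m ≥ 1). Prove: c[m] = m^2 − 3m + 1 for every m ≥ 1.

Base case: c[1] = -1, and 1^2 − 3·1 + 1 = -1.
Assume c[j] = j^2 − 3j + 1.
Then c[j+1] = c[j] + (2j − 2) = (j^2 − 3j + 1) + (2j − 2) = j^2 − j − 1,
and (j+1)^2 − 3·(j+1) + 1 = j^2 − j − 1.
By induction, c[m] = m^2 − 3m + 1 for all m ≥ 1.

c[m] = m^2 − 3m + 1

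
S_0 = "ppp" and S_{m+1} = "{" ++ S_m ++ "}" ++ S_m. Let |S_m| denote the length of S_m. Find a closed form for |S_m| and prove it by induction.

Claim: |S_m| = 5·2^m − 2.

Base case: |S_0| = 3, and 5·2^0 − 2 = 3.
Assume |S_r| = 5·2^r − 2.
Then |S_{r+1}| = 1 + |S_r| + 1 + |S_r| = 2|S_r| + 2 = 2(5·2^r − 2) + 2 = 5·2^{r+1} − 4 + 2 = 5·2^{r+1} − 2.
Hence |S_m| = 5·2^m − 2 for every m ≥ 0, by induction.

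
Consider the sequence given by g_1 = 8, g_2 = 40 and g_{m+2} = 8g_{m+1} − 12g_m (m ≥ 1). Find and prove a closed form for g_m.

Claim: g_m = 2^m + 6^m.

Base cases: g_1 = 8 and 2^1 + 6^1 = 8; g_2 = 40 and 2^2 + 6^2 = 40.
Assume g_j = 2^j + 6^j for all 1 ≤ j ≤ r, where r ≥ 2.
Then g_{r+1} = 8g_r − 12g_{r−1} = 8·(2^r + 6^r) − 12·(2^{r−1} + 6^{r−1}) = (8·2 − 12)2^{r−1} + (8·6 − 12)6^{r−1} = 4·2^{r−1} + 36·6^{r−1} = 2^{r+1} + 6^{r+1}.
By strong induction, g_m = 2^m + 6^m for all m ≥ 1.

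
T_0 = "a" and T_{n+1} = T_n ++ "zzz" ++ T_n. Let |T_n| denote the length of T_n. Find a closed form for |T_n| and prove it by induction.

Claim: |T_n| = 2^{n+2} − 3.

Base case: |T_0| = 1, and 2^{0+2} − 3 = 1.
Assume |T_k| = 2^{k+2} − 3.
Then |T_{k+1}| = |T_k| + 3 + |T_k| = 2|T_k| + 3 = 2(2^{k+2} − 3) + 3 = 2^{k+3} − 6 + 3 = 2^{k+3} − 3.
By induction, |T_n| = 2^{n+2} − 3 for all n ≥ 0.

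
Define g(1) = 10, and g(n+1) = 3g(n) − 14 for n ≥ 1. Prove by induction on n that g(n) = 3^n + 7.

Base case: g(1) = 10, and 3^1 + 7 = 3 + 7 = 10.
Assume g(r) = 3^r + 7 for some r ≥ 1.
Then g(r+1) = 3g(r) − 14 = 3·(3^r + 7) − 14 = 3^{r+1} + 21 − 14 = 3^{r+1} + 7.
By induction, g(n) = 3^n + 7 for all n ≥ 1.

g(n) = 3^n + 7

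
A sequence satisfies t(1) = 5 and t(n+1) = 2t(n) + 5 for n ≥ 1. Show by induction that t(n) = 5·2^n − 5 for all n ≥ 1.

Base case: t(1) = 5, and 5·2^1 − 5 = 10 − 5 = 5.
Assume t(m) = 5·2^m − 5 for some m ≥ 1.
Then t(m+1) = 2t(m) + 5 = 2·(5·2^m − 5) + 5 = 10·2^m − 10 + 5 = 5·2^{m+1} − 5.
By induction, t(n) = 5·2^n − 5 for all n ≥ 1.

t(n) = 5·2^n − 5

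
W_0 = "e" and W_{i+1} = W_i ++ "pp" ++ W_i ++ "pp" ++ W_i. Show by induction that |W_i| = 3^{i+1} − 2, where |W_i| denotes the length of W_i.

Base case: |W_0| = 1, and 3^{0+1} − 2 = 1.
Assume |W_r| = 3^{r+1} − 2.
Then |W_{r+1}| = 3|W_r| + 4 = 3(3^{r+1} − 2) + 4 = 3^{r+2} − 6 + 4 = 3^{r+2} − 2.
This completes the inductive step, so |W_i| = 3^{i+1} − 2 for all i ≥ 0.

|W_i| = 3^{i+1} − 2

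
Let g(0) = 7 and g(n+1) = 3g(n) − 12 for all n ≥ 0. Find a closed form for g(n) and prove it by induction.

Claim: g(n) = 3^n + 6.

Base case: g(0) = 7, and 3^0 + 6 = 1 + 6 = 7.
Assume g(j) = 3^j + 6 for some j ≥ 0.
Then g(j+1) = 3g(j) − 12 = 3·(3^j + 6) − 12 = 3^{j+1} + 18 − 12 = 3^{j+1} + 6.
So the formula holds for j+1, and by induction g(n) = 3^n + 6 for all n ≥ 0.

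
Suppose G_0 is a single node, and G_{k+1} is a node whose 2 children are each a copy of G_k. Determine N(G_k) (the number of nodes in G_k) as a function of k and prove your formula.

Claim: N(G_k) = 2^{k+1} − 1.

Base case: N(G_0) = 1, and 2^{0+1} − 1 = 1.
Assume N(G_j) = 2^{j+1} − 1.
Then N(G_{j+1}) = 1 + 2N(G_j) = 1 + 2(2^{j+1} − 1) = 2^{j+2} − 2 + 1 = 2^{j+2} − 1.
This completes the inductive step, so N(G_k) = 2^{k+1} − 1 for all k ≥ 0.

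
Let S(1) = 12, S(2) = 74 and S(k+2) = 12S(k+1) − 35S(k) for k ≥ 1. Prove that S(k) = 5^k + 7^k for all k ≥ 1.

Base cases: S(1) = 12 and 5^1 + 7^1 = 12; S(2) = 74 and 5^2 + 7^2 = 74.
Assume S(i) = 5^i + 7^i for all 1 ≤ i ≤ j, where j ≥ 2.
Then S(j+1) = 12S(j) − 35S(j−1) = 12·(5^j + 7^j) − 35·(5^{j−1} + 7^{j−1}) = (12·5 − 35)5^{j−1} + (12·7 − 35)7^{j−1} = 25·5^{j−1} + 49·7^{j−1} = 5^{j+1} + 7^{j+1}.
This completes the inductive step, so S(k) = 5^k + 7^k for all k ≥ 1.

S(k) = 5^k + 7^k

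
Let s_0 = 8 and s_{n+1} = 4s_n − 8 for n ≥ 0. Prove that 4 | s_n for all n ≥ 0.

Base case: s_0 = 8 = 4·2, so 4 | s_0.
Assume 4 | s_k, so s_k = 4t for some integer t.
Then s_{k+1} = 4s_k − 8 = 4·(4t) − 8 = 4(4t − 2), so 4 | s_{k+1}.
This completes the inductive step, so 4 | s_n for all n ≥ 0.

4 | s_n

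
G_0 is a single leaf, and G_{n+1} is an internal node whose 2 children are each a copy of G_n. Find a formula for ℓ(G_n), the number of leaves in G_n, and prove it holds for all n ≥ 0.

Claim: ℓ(G_n) = 2^n.

Base case: ℓ(G_0) = 1, and 2^0 = 1.
Assume ℓ(G_k) = 2^k.
Then ℓ(G_{k+1}) = 2·ℓ(G_k) = 2·2^k = 2^{k+1}.
Hence ℓ(G_n) = 2^n for every n ≥ 0, by induction.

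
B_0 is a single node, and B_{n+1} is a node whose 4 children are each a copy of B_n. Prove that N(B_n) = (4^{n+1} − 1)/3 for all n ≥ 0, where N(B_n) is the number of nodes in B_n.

Base case: N(B_0) = 1, and (4^{0+1} − 1)/3 = 1.
Assume N(B_k) = (4^{k+1} − 1)/3.
Then N(B_{k+1}) = 1 + 4N(B_k) = 1 + 4·(4^{k+1} − 1)/3 = 1 + (4^{k+2} − 4)/3 = (3 + 4^{k+2} − 4)/3 = (4^{k+2} − 1)/3.
Hence N(B_n) = (4^{n+1} − 1)/3 for every n ≥ 0, by induction.

N(B_n) = (4^{n+1} − 1)/3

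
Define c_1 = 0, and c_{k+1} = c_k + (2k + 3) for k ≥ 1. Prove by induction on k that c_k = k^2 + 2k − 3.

Base case: c_1 = 0, and 1^2 + 2·1 − 3 = 0.
Assume c_j = j^2 + 2j − 3.
Then c_{j+1} = c_j + (2j + 3) = (j^2 + 2j − 3) + (2j + 3) = j^2 + 4j,
and (j+1)^2 + 2·(j+1) − 3 = j^2 + 4j.
Hence c_k = k^2 + 2k − 3 for every k ≥ 1, by induction.

c_k = k^2 + 2k − 3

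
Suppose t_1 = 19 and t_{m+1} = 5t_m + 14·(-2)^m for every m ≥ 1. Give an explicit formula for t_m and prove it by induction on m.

Claim: t_m = 3·5^m − 2·(-2)^m.

Base case: t_1 = 19, and 3·5^1 − 2·(-2)^1 = 15 + 4 = 19.
Assume t_r = 3·5^r − 2·(-2)^r for some r ≥ 1.
Then t_{r+1} = 5t_r + 14·(-2)^r = 5·(3·5^r − 2·(-2)^r) + 14·(-2)^r = 3·5^{r+1} − 10·(-2)^r + 14·(-2)^r = 3·5^{r+1} + 4·(-2)^r = 3·5^{r+1} − 2·(-2)^{r+1}.
This completes the inductive step, so t_m = 3·5^m − 2·(-2)^m for all m ≥ 1.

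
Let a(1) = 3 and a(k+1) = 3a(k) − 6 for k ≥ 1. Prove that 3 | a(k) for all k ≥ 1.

Base case: a(1) = 3 = 3·1, so 3 | a(1).
Assume 3 | a(r), so a(r) = 3t for some integer t.
Then a(r+1) = 3a(r) − 6 = 3·(3t) − 6 = 3(3t − 2), so 3 | a(r+1).
This completes the inductive step, so 3 | a(k) for all k ≥ 1.

3 | a(k)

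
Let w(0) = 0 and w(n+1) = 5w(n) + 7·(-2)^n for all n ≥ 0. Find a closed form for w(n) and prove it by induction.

Claim: w(n) = 5^n − (-2)^n.

Base case: w(0) = 0, and 5^0 − (-2)^0 = 1 − 1 = 0.
Assume w(r) = 5^r − (-2)^r for some r ≥ 0.
Then w(r+1) = 5w(r) + 7·(-2)^r = 5·(5^r − (-2)^r) + 7·(-2)^r = 5^{r+1} − 5·(-2)^r + 7·(-2)^r = 5^{r+1} + 2·(-2)^r = 5^{r+1} − (-2)^{r+1}.
This completes the inductive step, so w(n) = 5^n − (-2)^n for all n ≥ 0.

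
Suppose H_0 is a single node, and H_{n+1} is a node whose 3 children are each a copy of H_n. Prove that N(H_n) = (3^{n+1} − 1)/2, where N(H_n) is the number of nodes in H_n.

Base case: N(H_0) = 1, and (3^{0+1} − 1)/2 = 1.
Assume N(H_m) = (3^{m+1} − 1)/2.
Then N(H_{m+1}) = 1 + 3N(H_m) = 1 + 3·(3^{m+1} − 1)/2 = 1 + (3^{m+2} − 3)/2 = (2 + 3^{m+2} − 3)/2 = (3^{m+2} − 1)/2.
This completes the inductive step, so N(H_n) = (3^{n+1} − 1)/2 for all n ≥ 0.

N(H_n) = (3^{n+1} − 1)/2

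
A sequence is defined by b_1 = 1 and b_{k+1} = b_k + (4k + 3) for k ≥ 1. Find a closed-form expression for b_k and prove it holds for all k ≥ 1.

Claim: b_k = 2k^2 + k − 2.

Base case: b_1 = 1, and 2·1^2 + 1 − 2 = 1.
Assume b_j = 2j^2 + j − 2.
Then b_{j+1} = b_j + (4j + 3) = (2j^2 + j − 2) + (4j + 3) = 2j^2 + 5j + 1,
and 2·(j+1)^2 + (j+1) − 2 = 2j^2 + 5j + 1.
By induction, b_k = 2k^2 + k − 2 for all k ≥ 1.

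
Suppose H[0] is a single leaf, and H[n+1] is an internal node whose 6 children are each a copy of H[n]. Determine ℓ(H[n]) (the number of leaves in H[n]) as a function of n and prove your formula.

Claim: ℓ(H[n]) = 6^n.

Base case: ℓ(H[0]) = 1, and 6^0 = 1.
Assume ℓ(H[j]) = 6^j.
Then ℓ(H[j+1]) = 6·ℓ(H[j]) = 6·6^j = 6^{j+1}.
This completes the inductive step, so ℓ(H[n]) = 6^n for all n ≥ 0.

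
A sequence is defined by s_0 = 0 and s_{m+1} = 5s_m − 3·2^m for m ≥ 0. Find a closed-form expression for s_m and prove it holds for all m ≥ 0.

Claim: s_m = -5^m + 2^m.

Base case: s_0 = 0, and -5^0 + 2^0 = -1 + 1 = 0.
Assume s_j = -5^j + 2^j for some j ≥ 0.
Then s_{j+1} = 5s_j − 3·2^j = 5·(-5^j + 2^j) − 3·2^j = -5^{j+1} + 5·2^j − 3·2^j = -5^{j+1} + 2·2^j = -5^{j+1} + 2^{j+1}.
By induction, s_m = -5^m + 2^m for all m ≥ 0.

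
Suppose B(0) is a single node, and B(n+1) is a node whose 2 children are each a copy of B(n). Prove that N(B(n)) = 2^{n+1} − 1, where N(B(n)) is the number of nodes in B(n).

Base case: N(B(0)) = 1, and 2^{0+1} − 1 = 1.
Assume N(B(r)) = 2^{r+1} − 1.
Then N(B(r+1)) = 1 + 2N(B(r)) = 1 + 2(2^{r+1} − 1) = 2^{r+2} − 2 + 1 = 2^{r+2} − 1.
By induction, N(B(n)) = 2^{n+1} − 1 for all n ≥ 0.

N(B(n)) = 2^{n+1} − 1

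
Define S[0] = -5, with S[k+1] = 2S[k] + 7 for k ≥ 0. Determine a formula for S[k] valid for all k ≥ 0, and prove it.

Claim: S[k] = 2^{k+1} − 7.

Base case: S[0] = -5, and 2^{0+1} − 7 = 2 − 7 = -5.
Assume S[r] = 2^{r+1} − 7 for some r ≥ 0.
Then S[r+1] = 2S[r] + 7 = 2·(2^{r+1} − 7) + 7 = 2^{r+2} − 14 + 7 = 2^{r+2} − 7.
So the formula holds for r+1, and by induction S[k] = 2^{k+1} − 7 for all k ≥ 0.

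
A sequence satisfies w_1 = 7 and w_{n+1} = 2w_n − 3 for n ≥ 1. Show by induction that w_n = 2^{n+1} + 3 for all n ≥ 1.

Base case: w_1 = 7, and 2^{1+1} + 3 = 4 + 3 = 7.
Assume w_r = 2^{r+1} + 3 for some r ≥ 1.
Then w_{r+1} = 2w_r − 3 = 2·(2^{r+1} + 3) − 3 = 2^{r+2} + 6 − 3 = 2^{r+2} + 3.
This completes the inductive step, so w_n = 2^{n+1} + 3 for all n ≥ 1.

w_n = 2^{n+1} + 3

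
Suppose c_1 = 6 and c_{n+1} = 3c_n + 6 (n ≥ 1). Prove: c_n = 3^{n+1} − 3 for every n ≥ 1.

Base case: c_1 = 6, and 3^{1+1} − 3 = 9 − 3 = 6.
Assume c_r = 3^{r+1} − 3 for some r ≥ 1.
Then c_{r+1} = 3c_r + 6 = 3·(3^{r+1} − 3) + 6 = 3^{r+2} − 9 + 6 = 3^{r+2} − 3.
By induction, c_n = 3^{n+1} − 3 for all n ≥ 1.

c_n = 3^{n+1} − 3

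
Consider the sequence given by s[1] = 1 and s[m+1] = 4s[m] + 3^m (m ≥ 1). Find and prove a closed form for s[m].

Claim: s[m] = 4^m − 3^m.

Base case: s[1] = 1, and 4^1 − 3^1 = 4 − 3 = 1.
Assume s[j] = 4^j − 3^j for some j ≥ 1.
Then s[j+1] = 4s[j] + 3^j = 4·(4^j − 3^j) + 3^j = 4^{j+1} − 4·3^j + 3^j = 4^{j+1} − 3·3^j = 4^{j+1} − 3^{j+1}.
So the formula holds for j+1, and by induction s[m] = 4^m − 3^m for all m ≥ 1.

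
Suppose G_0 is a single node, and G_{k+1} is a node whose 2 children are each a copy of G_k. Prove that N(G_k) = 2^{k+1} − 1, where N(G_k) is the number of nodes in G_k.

Base case: N(G_0) = 1, and 2^{0+1} − 1 = 1.
Assume N(G_m) = 2^{m+1} − 1.
Then N(G_{m+1}) = 1 + 2N(G_m) = 1 + 2(2^{m+1} − 1) = 2^{m+2} − 2 + 1 = 2^{m+2} − 1.
Hence N(G_k) = 2^{k+1} − 1 for every k ≥ 0, by induction.

N(G_k) = 2^{k+1} − 1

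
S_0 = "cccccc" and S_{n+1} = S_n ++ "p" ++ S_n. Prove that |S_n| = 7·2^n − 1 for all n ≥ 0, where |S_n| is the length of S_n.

Base case: |S_0| = 6, and 7·2^0 − 1 = 6.
Assume |S_r| = 7·2^r − 1.
Then |S_{r+1}| = |S_r| + 1 + |S_r| = 2|S_r| + 1 = 2(7·2^r − 1) + 1 = 7·2^{r+1} − 2 + 1 = 7·2^{r+1} − 1.
This completes the inductive step, so |S_n| = 7·2^n − 1 for all n ≥ 0.

|S_n| = 7·2^n − 1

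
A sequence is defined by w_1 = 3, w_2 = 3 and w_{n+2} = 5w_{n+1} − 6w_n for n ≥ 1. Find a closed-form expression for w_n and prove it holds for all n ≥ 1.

Claim: w_n = 3·2^n − 3^n.

Base cases: w_1 = 3 and 3·2^1 − 3^1 = 3; w_2 = 3 and 3·2^2 − 3^2 = 3.
Assume w_j = 3·2^j − 3^j for all 1 ≤ j ≤ k, where k ≥ 2.
Then w_{k+1} = 5w_k − 6w_{k−1} = 5·(3·2^k − 3^k) − 6·(3·2^{k−1} − 3^{k−1}) = 3·(5·2 − 6)2^{k−1} − (5·3 − 6)3^{k−1} = 12·2^{k−1} − 9·3^{k−1} = 3·2^{k+1} − 3^{k+1}.
This completes the inductive step, so w_n = 3·2^n − 3^n for all n ≥ 1.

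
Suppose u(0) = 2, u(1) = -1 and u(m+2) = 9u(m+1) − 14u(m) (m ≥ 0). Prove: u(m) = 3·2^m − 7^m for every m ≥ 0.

Base cases: u(0) = 2 and 3·2^0 − 7^0 = 2; u(1) = -1 and 3·2^1 − 7^1 = -1.
Assume u(j) = 3·2^j − 7^j for all 0 ≤ j ≤ r, where r ≥ 1.
Then u(r+1) = 9u(r) − 14u(r−1) = 9·(3·2^r − 7^r) − 14·(3·2^{r−1} − 7^{r−1}) = 3·(9·2 − 14)2^{r−1} − (9·7 − 14)7^{r−1} = 12·2^{r−1} − 49·7^{r−1} = 3·2^{r+1} − 7^{r+1}.
So the formula holds for r+1, and by strong induction u(m) = 3·2^m − 7^m for all m ≥ 0.

u(m) = 3·2^m − 7^m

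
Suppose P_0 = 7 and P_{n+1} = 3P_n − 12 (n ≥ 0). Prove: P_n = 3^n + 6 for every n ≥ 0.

Base case: P_0 = 7, and 3^0 + 6 = 1 + 6 = 7.
Assume P_k = 3^k + 6 for some k ≥ 0.
Then P_{k+1} = 3P_k − 12 = 3·(3^k + 6) − 12 = 3^{k+1} + 18 − 12 = 3^{k+1} + 6.
This completes the inductive step, so P_n = 3^n + 6 for all n ≥ 0.

P_n = 3^n + 6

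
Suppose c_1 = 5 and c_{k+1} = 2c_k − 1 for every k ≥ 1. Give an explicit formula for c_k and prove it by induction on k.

Claim: c_k = 2^{k+1} + 1.

Base case: c_1 = 5, and 2^{1+1} + 1 = 4 + 1 = 5.
Assume c_j = 2^{j+1} + 1 for some j ≥ 1.
Then c_{j+1} = 2c_j − 1 = 2·(2^{j+1} + 1) − 1 = 2^{j+2} + 2 − 1 = 2^{j+2} + 1.
So the formula holds for j+1, and by induction c_k = 2^{k+1} + 1 for all k ≥ 1.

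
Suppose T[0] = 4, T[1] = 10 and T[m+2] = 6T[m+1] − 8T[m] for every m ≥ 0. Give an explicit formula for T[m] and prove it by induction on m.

Claim: T[m] = 3·2^m + 4^m.

Base cases: T[0] = 4 and 3·2^0 + 4^0 = 4; T[1] = 10 and 3·2^1 + 4^1 = 10.
Assume T[j] = 3·2^j + 4^j for all 0 ≤ j ≤ r, where r ≥ 1.
Then T[r+1] = 6T[r] − 8T[r−1] = 6·(3·2^r + 4^r) − 8·(3·2^{r−1} + 4^{r−1}) = 3·(6·2 − 8)2^{r−1} + (6·4 − 8)4^{r−1} = 12·2^{r−1} + 16·4^{r−1} = 3·2^{r+1} + 4^{r+1}.
So the formula holds for r+1, and by strong induction T[m] = 3·2^m + 4^m for all m ≥ 0.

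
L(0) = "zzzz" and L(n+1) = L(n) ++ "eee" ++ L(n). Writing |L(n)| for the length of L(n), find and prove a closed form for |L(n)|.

Claim: |L(n)| = 7·2^n − 3.

Base case: |L(0)| = 4, and 7·2^0 − 3 = 4.
Assume |L(j)| = 7·2^j − 3.
Then |L(j+1)| = |L(j)| + 3 + |L(j)| = 2|L(j)| + 3 = 2(7·2^j − 3) + 3 = 7·2^{j+1} − 6 + 3 = 7·2^{j+1} − 3.
This completes the inductive step, so |L(n)| = 7·2^n − 3 for all n ≥ 0.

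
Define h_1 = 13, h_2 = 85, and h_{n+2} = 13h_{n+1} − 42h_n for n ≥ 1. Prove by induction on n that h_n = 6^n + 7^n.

Base cases: h_1 = 13 and 6^1 + 7^1 = 13; h_2 = 85 and 6^2 + 7^2 = 85.
Assume h_j = 6^j + 7^j for all 1 ≤ j ≤ k, where k ≥ 2.
Then h_{k+1} = 13h_k − 42h_{k−1} = 13·(6^k + 7^k) − 42·(6^{k−1} + 7^{k−1}) = (13·6 − 42)6^{k−1} + (13·7 − 42)7^{k−1} = 36·6^{k−1} + 49·7^{k−1} = 6^{k+1} + 7^{k+1}.
This completes the inductive step, so h_n = 6^n + 7^n for all n ≥ 1.

h_n = 6^n + 7^n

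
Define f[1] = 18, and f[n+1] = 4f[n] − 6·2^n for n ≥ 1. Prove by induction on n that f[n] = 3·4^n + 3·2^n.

Base case: f[1] = 18, and 3·4^1 + 3·2^1 = 12 + 6 = 18.
Assume f[k] = 3·4^k + 3·2^k for some k ≥ 1.
Then f[k+1] = 4f[k] − 6·2^k = 4·(3·4^k + 3·2^k) − 6·2^k = 3·4^{k+1} + 12·2^k − 6·2^k = 3·4^{k+1} + 6·2^k = 3·4^{k+1} + 3·2^{k+1}.
So the formula holds for k+1, and by induction f[n] = 3·4^n + 3·2^n for all n ≥ 1.

f[n] = 3·4^n + 3·2^n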